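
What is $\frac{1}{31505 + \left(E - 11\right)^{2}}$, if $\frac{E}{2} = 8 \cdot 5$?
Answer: $\frac{1}{36266} \approx 2.7574 \cdot 10^{-5}$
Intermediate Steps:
$E = 80$ ($E = 2 \cdot 8 \cdot 5 = 2 \cdot 40 = 80$)
$\frac{1}{31505 + \left(E - 11\right)^{2}} = \frac{1}{31505 + \left(80 - 11\right)^{2}} = \frac{1}{31505 + 69^{2}} = \frac{1}{31505 + 4761} = \frac{1}{36266}$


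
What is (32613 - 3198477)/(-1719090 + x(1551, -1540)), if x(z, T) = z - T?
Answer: 3165864/1715999 ≈ 1.8449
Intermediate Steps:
(32613 - 3198477)/(-1719090 + x(1551, -1540)) = (32613 - 3198477)/(-1719090 + (1551 - 1*(-1540))) = -3165864/(-1719090 + (1551 + 1540)) = -3165864/(-1719090 + 3091) = -3165864/(-1715999) = -3165864*(-1/1715999) = 3165864/1715999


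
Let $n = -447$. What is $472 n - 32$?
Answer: $-211016$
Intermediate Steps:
$472 n - 32 = 472 \left(-447\right) - 32 = -210984 - 32 = -211016$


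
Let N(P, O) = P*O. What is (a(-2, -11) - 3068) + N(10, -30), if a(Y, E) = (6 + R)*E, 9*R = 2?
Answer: -30928/9 ≈ -3436.4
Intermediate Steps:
R = 2/9 (R = (⅑)*2 = 2/9 ≈ 0.22222)
a(Y, E) = 56*E/9 (a(Y, E) = (6 + 2/9)*E = 56*E/9)
N(P, O) = O*P
(a(-2, -11) - 3068) + N(10, -30) = ((56/9)*(-11) - 3068) - 30*10 = (-616/9 - 3068) - 300 = -28228/9 - 300 = -30928/9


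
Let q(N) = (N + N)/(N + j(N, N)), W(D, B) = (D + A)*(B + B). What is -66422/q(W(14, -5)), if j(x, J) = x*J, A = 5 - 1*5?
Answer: 4616329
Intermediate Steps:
A = 0 (A = 5 - 5 = 0)
j(x, J) = J*x
W(D, B) = 2*B*D (W(D, B) = (D + 0)*(B + B) = D*(2*B) = 2*B*D)
q(N) = 2*N/(N + N²) (q(N) = (N + N)/(N + N*N) = (2*N)/(N + N²) = 2*N/(N + N²))
-66422/q(W(14, -5)) = -66422/(2/(1 + 2*(-5)*14)) = -66422/(2/(1 - 140)) = -66422/(2/(-139)) = -66422/(2*(-1/139)) = -66422/(-2/139) = -66422*(-139/2) = 4616329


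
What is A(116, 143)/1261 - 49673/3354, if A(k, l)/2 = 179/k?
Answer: -69853529/4717401 ≈ -14.808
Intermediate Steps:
A(k, l) = 358/k (A(k, l) = 2*(179/k) = 358/k)
A(116, 143)/1261 - 49673/3354 = (358/116)/1261 - 49673/3354 = (358*(1/116))*(1/1261) - 49673*1/3354 = (179/58)*(1/1261) - 3821/258 = 179/73138 - 3821/258 = -69853529/4717401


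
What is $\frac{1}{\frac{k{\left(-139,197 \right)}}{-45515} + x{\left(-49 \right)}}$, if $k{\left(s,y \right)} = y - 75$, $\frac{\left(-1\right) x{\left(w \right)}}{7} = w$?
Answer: $\frac{45515}{15611523} \approx 0.0029155$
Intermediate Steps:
$x{\left(w \right)} = - 7 w$
$k{\left(s,y \right)} = -75 + y$
$\frac{1}{\frac{k{\left(-139,197 \right)}}{-45515} + x{\left(-49 \right)}} = \frac{1}{\frac{-75 + 197}{-45515} - -343} = \frac{1}{122 \left(- \frac{1}{45515}\right) + 343} = \frac{1}{- \frac{122}{45515} + 343} = \frac{1}{\frac{15611523}{45515}} = \frac{45515}{15611523}$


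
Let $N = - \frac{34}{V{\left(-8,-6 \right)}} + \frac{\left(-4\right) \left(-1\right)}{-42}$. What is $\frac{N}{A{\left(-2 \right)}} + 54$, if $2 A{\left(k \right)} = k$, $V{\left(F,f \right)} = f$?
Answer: $\frac{339}{7} \approx 48.429$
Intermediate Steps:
$A{\left(k \right)} = \frac{k}{2}$
$N = \frac{39}{7}$ ($N = - \frac{34}{-6} + \frac{\left(-4\right) \left(-1\right)}{-42} = \left(-34\right) \left(- \frac{1}{6}\right) + 4 \left(- \frac{1}{42}\right) = \frac{17}{3} - \frac{2}{21} = \frac{39}{7} \approx 5.5714$)
$\frac{N}{A{\left(-2 \right)}} + 54 = \frac{1}{\frac{1}{2} \left(-2\right)} \frac{39}{7} + 54 = \frac{1}{-1} \cdot \frac{39}{7} + 54 = \left(-1\right) \frac{39}{7} + 54 = - \frac{39}{7} + 54 = \frac{339}{7}$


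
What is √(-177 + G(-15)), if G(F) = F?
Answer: 8*I*√3 ≈ 13.856*I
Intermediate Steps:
√(-177 + G(-15)) = √(-177 - 15) = √(-192) = 8*I*√3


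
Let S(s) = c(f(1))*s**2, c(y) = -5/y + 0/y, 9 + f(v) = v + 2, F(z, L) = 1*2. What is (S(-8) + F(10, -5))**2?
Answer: 27556/9 ≈ 3061.8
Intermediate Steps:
F(z, L) = 2
f(v) = -7 + v (f(v) = -9 + (v + 2) = -9 + (2 + v) = -7 + v)
c(y) = -5/y (c(y) = -5/y + 0 = -5/y)
S(s) = 5*s**2/6 (S(s) = (-5/(-7 + 1))*s**2 = (-5/(-6))*s**2 = (-5*(-1/6))*s**2 = 5*s**2/6)
(S(-8) + F(10, -5))**2 = ((5/6)*(-8)**2 + 2)**2 = ((5/6)*64 + 2)**2 = (160/3 + 2)**2 = (166/3)**2 = 27556/9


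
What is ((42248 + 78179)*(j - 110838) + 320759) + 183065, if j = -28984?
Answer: -16837840170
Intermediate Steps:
((42248 + 78179)*(j - 110838) + 320759) + 183065 = ((42248 + 78179)*(-28984 - 110838) + 320759) + 183065 = (120427*(-139822) + 320759) + 183065 = (-16838343994 + 320759) + 183065 = -16838023235 + 183065 = -16837840170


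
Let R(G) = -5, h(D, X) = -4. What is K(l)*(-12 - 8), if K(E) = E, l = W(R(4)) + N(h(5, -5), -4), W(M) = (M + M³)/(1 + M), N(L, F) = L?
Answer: -570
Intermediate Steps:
W(M) = (M + M³)/(1 + M)
l = 57/2 (l = (-5 + (-5)³)/(1 - 5) - 4 = (-5 - 125)/(-4) - 4 = -¼*(-130) - 4 = 65/2 - 4 = 57/2 ≈ 28.500)
K(l)*(-12 - 8) = 57*(-12 - 8)/2 = (57/2)*(-20) = -570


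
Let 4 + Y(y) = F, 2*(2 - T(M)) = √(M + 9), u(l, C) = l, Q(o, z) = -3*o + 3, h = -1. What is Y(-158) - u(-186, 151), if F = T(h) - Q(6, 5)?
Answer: 199 - √2 ≈ 197.59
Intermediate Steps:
Q(o, z) = 3 - 3*o
T(M) = 2 - √(9 + M)/2 (T(M) = 2 - √(M + 9)/2 = 2 - √(9 + M)/2)
F = 17 - √2 (F = (2 - √(9 - 1)/2) - (3 - 3*6) = (2 - √2) - (3 - 18) = (2 - √2) - 1*(-15) = (2 - √2) + 15 = 17 - √2 ≈ 15.586)
Y(y) = 13 - √2 (Y(y) = -4 + (17 - √2) = 13 - √2)
Y(-158) - u(-186, 151) = (13 - √2) - 1*(-186) = (13 - √2) + 186 = 199 - √2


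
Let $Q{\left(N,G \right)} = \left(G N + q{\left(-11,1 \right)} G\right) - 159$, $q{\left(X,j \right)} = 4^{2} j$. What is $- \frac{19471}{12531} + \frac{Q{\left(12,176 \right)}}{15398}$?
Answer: $- \frac{240054119}{192952338} \approx -1.2441$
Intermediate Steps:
$q{\left(X,j \right)} = 16 j$
$Q{\left(N,G \right)} = -159 + 16 G + G N$ ($Q{\left(N,G \right)} = \left(G N + 16 \cdot 1 G\right) - 159 = \left(G N + 16 G\right) - 159 = \left(16 G + G N\right) - 159 = -159 + 16 G + G N$)
$- \frac{19471}{12531} + \frac{Q{\left(12,176 \right)}}{15398} = - \frac{19471}{12531} + \frac{-159 + 16 \cdot 176 + 176 \cdot 12}{15398} = \left(-19471\right) \frac{1}{12531} + \left(-159 + 2816 + 2112\right) \frac{1}{15398} = - \frac{19471}{12531} + 4769 \cdot \frac{1}{15398} = - \frac{19471}{12531} + \frac{4769}{15398} = - \frac{240054119}{192952338}$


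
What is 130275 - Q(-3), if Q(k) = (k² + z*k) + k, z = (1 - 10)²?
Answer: 130512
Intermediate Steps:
z = 81 (z = (-9)² = 81)
Q(k) = k² + 82*k (Q(k) = (k² + 81*k) + k = k² + 82*k)
130275 - Q(-3) = 130275 - (-3)*(82 - 3) = 130275 - (-3)*79 = 130275 - 1*(-237) = 130275 + 237 = 130512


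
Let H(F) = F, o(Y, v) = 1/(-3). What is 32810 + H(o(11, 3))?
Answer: 98429/3 ≈ 32810.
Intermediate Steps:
o(Y, v) = -1/3
32810 + H(o(11, 3)) = 32810 - 1/3 = 98429/3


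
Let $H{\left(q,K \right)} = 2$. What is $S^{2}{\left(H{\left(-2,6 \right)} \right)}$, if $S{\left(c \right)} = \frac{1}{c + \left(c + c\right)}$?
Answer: $\frac{1}{36} \approx 0.027778$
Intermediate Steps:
$S{\left(c \right)} = \frac{1}{3 c}$ ($S{\left(c \right)} = \frac{1}{c + 2 c} = \frac{1}{3 c}$)
$S^{2}{\left(H{\left(-2,6 \right)} \right)} = \left(\frac{1}{3 \cdot 2}\right)^{2} = \left(\frac{1}{3} \cdot \frac{1}{2}\right)^{2} = \left(\frac{1}{6}\right)^{2} = \frac{1}{36}$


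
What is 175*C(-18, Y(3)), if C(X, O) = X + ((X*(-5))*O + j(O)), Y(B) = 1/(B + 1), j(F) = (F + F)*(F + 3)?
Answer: 8575/8 ≈ 1071.9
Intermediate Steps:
j(F) = 2*F*(3 + F) (j(F) = (2*F)*(3 + F) = 2*F*(3 + F))
Y(B) = 1/(1 + B)
C(X, O) = X - 5*O*X + 2*O*(3 + O) (C(X, O) = X + ((X*(-5))*O + 2*O*(3 + O)) = X + ((-5*X)*O + 2*O*(3 + O)) = X + (-5*O*X + 2*O*(3 + O)) = X - 5*O*X + 2*O*(3 + O))
175*C(-18, Y(3)) = 175*(-18 - 5*(-18)/(1 + 3) + 2*(3 + 1/(1 + 3))/(1 + 3)) = 175*(-18 - 5*(-18)/4 + 2*(3 + 1/4)/4) = 175*(-18 - 5*¼*(-18) + 2*(¼)*(3 + ¼)) = 175*(-18 + 45/2 + 2*(¼)*(13/4)) = 175*(-18 + 45/2 + 13/8) = 175*(49/8) = 8575/8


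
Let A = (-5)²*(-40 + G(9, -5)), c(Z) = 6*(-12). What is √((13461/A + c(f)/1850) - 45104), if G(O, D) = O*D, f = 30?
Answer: I*√11154695802965/15725 ≈ 212.39*I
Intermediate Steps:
G(O, D) = D*O
c(Z) = -72
A = -2125 (A = (-5)²*(-40 - 5*9) = 25*(-40 - 45) = 25*(-85) = -2125)
√((13461/A + c(f)/1850) - 45104) = √((13461/(-2125) - 72/1850) - 45104) = √((13461*(-1/2125) - 72*1/1850) - 45104) = √((-13461/2125 - 36/925) - 45104) = √(-501117/78625 - 45104) = √(-3546803117/78625) = I*√11154695802965/15725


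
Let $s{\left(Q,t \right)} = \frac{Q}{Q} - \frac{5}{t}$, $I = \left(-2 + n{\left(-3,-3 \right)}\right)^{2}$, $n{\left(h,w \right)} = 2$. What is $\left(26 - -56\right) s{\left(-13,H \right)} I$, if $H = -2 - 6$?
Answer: $0$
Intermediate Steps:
$H = -8$
$I = 0$ ($I = \left(-2 + 2\right)^{2} = 0^{2} = 0$)
$s{\left(Q,t \right)} = 1 - \frac{5}{t}$
$\left(26 - -56\right) s{\left(-13,H \right)} I = \left(26 - -56\right) \frac{-5 - 8}{-8} \cdot 0 = \left(26 + 56\right) \left(\left(- \frac{1}{8}\right) \left(-13\right)\right) 0 = 82 \cdot \frac{13}{8} \cdot 0 = \frac{533}{4} \cdot 0 = 0$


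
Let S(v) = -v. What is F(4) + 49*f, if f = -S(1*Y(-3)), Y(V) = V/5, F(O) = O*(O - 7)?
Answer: -207/5 ≈ -41.400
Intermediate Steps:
F(O) = O*(-7 + O)
Y(V) = V/5 (Y(V) = V*(⅕) = V/5)
f = -⅗ (f = -(-1)*1*((⅕)*(-3)) = -(-1)*1*(-⅗) = -(-1)*(-3)/5 = -1*⅗ = -⅗ ≈ -0.60000)
F(4) + 49*f = 4*(-7 + 4) + 49*(-⅗) = 4*(-3) - 147/5 = -12 - 147/5 = -207/5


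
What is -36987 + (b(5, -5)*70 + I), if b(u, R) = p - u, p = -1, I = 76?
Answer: -37331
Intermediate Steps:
b(u, R) = -1 - u
-36987 + (b(5, -5)*70 + I) = -36987 + ((-1 - 1*5)*70 + 76) = -36987 + ((-1 - 5)*70 + 76) = -36987 + (-6*70 + 76) = -36987 + (-420 + 76) = -36987 - 344 = -37331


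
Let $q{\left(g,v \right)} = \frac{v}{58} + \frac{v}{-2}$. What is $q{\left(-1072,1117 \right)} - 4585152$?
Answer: $- \frac{132985046}{29} \approx -4.5857 \cdot 10^{6}$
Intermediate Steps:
$q{\left(g,v \right)} = - \frac{14 v}{29}$ ($q{\left(g,v \right)} = v \frac{1}{58} + v \left(- \frac{1}{2}\right) = \frac{v}{58} - \frac{v}{2} = - \frac{14 v}{29}$)
$q{\left(-1072,1117 \right)} - 4585152 = \left(- \frac{14}{29}\right) 1117 - 4585152 = - \frac{15638}{29} - 4585152 = - \frac{132985046}{29}$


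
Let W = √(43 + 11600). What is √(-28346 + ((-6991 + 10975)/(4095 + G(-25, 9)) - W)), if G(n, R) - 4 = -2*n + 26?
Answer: √(-19762874522 - 697225*√11643)/835 ≈ 168.68*I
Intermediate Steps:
G(n, R) = 30 - 2*n (G(n, R) = 4 + (-2*n + 26) = 4 + (26 - 2*n) = 30 - 2*n)
W = √11643 ≈ 107.90
√(-28346 + ((-6991 + 10975)/(4095 + G(-25, 9)) - W)) = √(-28346 + ((-6991 + 10975)/(4095 + (30 - 2*(-25))) - √11643)) = √(-28346 + (3984/(4095 + (30 + 50)) - √11643)) = √(-28346 + (3984/(4095 + 80) - √11643)) = √(-28346 + (3984/4175 - √11643)) = √(-118340566/4175 - √11643)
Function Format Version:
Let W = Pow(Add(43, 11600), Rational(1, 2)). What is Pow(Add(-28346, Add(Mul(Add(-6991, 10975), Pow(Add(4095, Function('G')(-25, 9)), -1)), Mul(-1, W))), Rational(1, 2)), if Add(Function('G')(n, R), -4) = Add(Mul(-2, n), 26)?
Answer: Mul(Rational(1, 835), Pow(Add(-19762874522, Mul(-697225, Pow(11643, Rational(1, 2)))), Rational(1, 2))) ≈ Mul(168.68, I)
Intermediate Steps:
Function('G')(n, R) = Add(30, Mul(-2, n)) (Function('G')(n, R) = Add(4, Add(Mul(-2, n), 26)) = Add(4, Add(26, Mul(-2, n))) = Add(30, Mul(-2, n)))
W = Pow(11643, Rational(1, 2)) ≈ 107.90
Pow(Add(-28346, Add(Mul(Add(-6991, 10975), Pow(Add(4095, Function('G')(-25, 9)), -1)), Mul(-1, W))), Rational(1, 2)) = Pow(Add(-28346, Add(Mul(Add(-6991, 10975), Pow(Add(4095, Add(30, Mul(-2, -25))), -1)), Mul(-1, Pow(11643, Rational(1, 2))))), Rational(1, 2)) = Pow(Add(-28346, Add(Mul(3984, Pow(Add(4095, Add(30, 50)), -1)), Mul(-1, Pow(11643, Rational(1, 2))))), Rational(1, 2)) = Pow(Add(-28346, Add(Mul(3984, Pow(Add(4095, 80), -1)), Mul(-1, Pow(11643, Rational(1, 2))))), Rational(1, 2)) = Pow(Add(-28346, Add(Mul(3984, Pow(4175, -1)), Mul(-1, Pow(11643, Rational(1, 2))))), Rational(1, 2)) = Pow(Add(-28346, Add(Mul(3984, Rational(1, 4175)), Mul(-1, Pow(11643, Rational(1, 2))))), Rational(1, 2)) = Pow(Add(-28346, Add(Rational(3984, 4175), Mul(-1, Pow(11643, Rational(1, 2))))), Rational(1, 2)) = Pow(Add(Rational(-118340566, 4175), Mul(-1, Pow(11643, Rational(1, 2)))), Rational(1, 2))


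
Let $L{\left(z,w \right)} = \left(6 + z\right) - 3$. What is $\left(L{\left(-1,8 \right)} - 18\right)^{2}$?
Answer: $256$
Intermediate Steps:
$L{\left(z,w \right)} = 3 + z$
$\left(L{\left(-1,8 \right)} - 18\right)^{2} = \left(\left(3 - 1\right) - 18\right)^{2} = \left(2 - 18\right)^{2} = \left(-16\right)^{2} = 256$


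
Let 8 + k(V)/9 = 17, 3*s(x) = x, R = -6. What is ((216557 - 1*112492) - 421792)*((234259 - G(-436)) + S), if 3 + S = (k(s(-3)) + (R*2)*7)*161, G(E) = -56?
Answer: -74293786683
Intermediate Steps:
s(x) = x/3
k(V) = 81 (k(V) = -72 + 9*17 = -72 + 153 = 81)
S = -486 (S = -3 + (81 - 6*2*7)*161 = -3 + (81 - 12*7)*161 = -3 + (81 - 84)*161 = -3 - 3*161 = -3 - 483 = -486)
((216557 - 1*112492) - 421792)*((234259 - G(-436)) + S) = ((216557 - 1*112492) - 421792)*((234259 - 1*(-56)) - 486) = ((216557 - 112492) - 421792)*((234259 + 56) - 486) = (104065 - 421792)*(234315 - 486) = -317727*233829 = -74293786683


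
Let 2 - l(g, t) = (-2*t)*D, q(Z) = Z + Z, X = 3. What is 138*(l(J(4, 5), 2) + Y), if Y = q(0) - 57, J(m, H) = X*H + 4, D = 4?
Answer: -5382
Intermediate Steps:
q(Z) = 2*Z
J(m, H) = 4 + 3*H (J(m, H) = 3*H + 4 = 4 + 3*H)
l(g, t) = 2 + 8*t (l(g, t) = 2 - (-2*t)*4 = 2 - (-8)*t = 2 + 8*t)
Y = -57 (Y = 2*0 - 57 = 0 - 57 = -57)
138*(l(J(4, 5), 2) + Y) = 138*((2 + 8*2) - 57) = 138*((2 + 16) - 57) = 138*(18 - 57) = 138*(-39) = -5382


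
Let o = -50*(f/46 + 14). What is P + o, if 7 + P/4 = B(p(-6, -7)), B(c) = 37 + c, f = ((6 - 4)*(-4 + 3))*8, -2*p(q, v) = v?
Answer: -12618/23 ≈ -548.61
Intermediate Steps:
p(q, v) = -v/2
f = -16 (f = (2*(-1))*8 = -2*8 = -16)
P = 134 (P = -28 + 4*(37 - 1/2*(-7)) = -28 + 4*(37 + 7/2) = -28 + 4*(81/2) = -28 + 162 = 134)
o = -15700/23 (o = -50*(-16/46 + 14) = -50*(-16*1/46 + 14) = -50*(-8/23 + 14) = -50*314/23 = -15700/23 ≈ -682.61)
P + o = 134 - 15700/23 = -12618/23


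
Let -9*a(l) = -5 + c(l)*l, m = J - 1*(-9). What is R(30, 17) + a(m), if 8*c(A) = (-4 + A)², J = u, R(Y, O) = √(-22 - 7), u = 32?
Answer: -56089/72 + I*√29 ≈ -779.01 + 5.3852*I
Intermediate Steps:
R(Y, O) = I*√29 (R(Y, O) = √(-29) = I*√29)
J = 32
m = 41 (m = 32 - 1*(-9) = 32 + 9 = 41)
c(A) = (-4 + A)²/8
a(l) = 5/9 - l*(-4 + l)²/72 (a(l) = -(-5 + ((-4 + l)²/8)*l)/9 = -(-5 + l*(-4 + l)²/8)/9 = 5/9 - l*(-4 + l)²/72)
R(30, 17) + a(m) = I*√29 + (5/9 - 1/72*41*(-4 + 41)²) = I*√29 + (5/9 - 1/72*41*37²) = I*√29 + (5/9 - 1/72*41*1369) = I*√29 + (5/9 - 56129/72) = I*√29 - 56089/72 = -56089/72 + I*√29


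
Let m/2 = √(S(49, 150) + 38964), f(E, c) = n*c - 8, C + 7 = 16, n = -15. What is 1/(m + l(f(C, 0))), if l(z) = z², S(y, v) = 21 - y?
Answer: -2/4739 + √9734/37912 ≈ 0.0021803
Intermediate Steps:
C = 9 (C = -7 + 16 = 9)
f(E, c) = -8 - 15*c (f(E, c) = -15*c - 8 = -8 - 15*c)
m = 4*√9734 (m = 2*√((21 - 1*49) + 38964) = 2*√((21 - 49) + 38964) = 2*√(-28 + 38964) = 2*√38936 = 2*(2*√9734) = 4*√9734 ≈ 394.64)
1/(m + l(f(C, 0))) = 1/(4*√9734 + (-8 - 15*0)²) = 1/(4*√9734 + (-8 + 0)²) = 1/(4*√9734 + (-8)²) = 1/(4*√9734 + 64) = 1/(64 + 4*√9734)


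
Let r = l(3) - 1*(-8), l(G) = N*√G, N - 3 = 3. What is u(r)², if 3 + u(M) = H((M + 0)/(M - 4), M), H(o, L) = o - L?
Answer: 107028/529 + 61776*√3/529 ≈ 404.59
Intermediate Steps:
N = 6 (N = 3 + 3 = 6)
l(G) = 6*√G
r = 8 + 6*√3 (r = 6*√3 - 1*(-8) = 6*√3 + 8 = 8 + 6*√3 ≈ 18.392)
u(M) = -3 - M + M/(-4 + M) (u(M) = -3 + ((M + 0)/(M - 4) - M) = -3 + (M/(-4 + M) - M) = -3 + (-M + M/(-4 + M)) = -3 - M + M/(-4 + M))
u(r)² = ((12 - (8 + 6*√3)² + 2*(8 + 6*√3))/(-4 + (8 + 6*√3)))² = ((12 - (8 + 6*√3)² + (16 + 12*√3))/(4 + 6*√3))² = ((28 - (8 + 6*√3)² + 12*√3)/(4 + 6*√3))² = (28 - (8 + 6*√3)² + 12*√3)²/(4 + 6*√3)²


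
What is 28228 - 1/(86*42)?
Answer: 101959535/3612 ≈ 28228.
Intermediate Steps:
28228 - 1/(86*42) = 28228 - 1/3612 = 101959535/3612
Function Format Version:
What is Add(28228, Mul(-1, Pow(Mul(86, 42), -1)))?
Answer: Rational(101959535, 3612) ≈ 28228.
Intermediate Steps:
Add(28228, Mul(-1, Pow(Mul(86, 42), -1))) = Add(28228, Mul(-1, Pow(3612, -1))) = Add(28228, Mul(-1, Rational(1, 3612))) = Add(28228, Rational(-1, 3612)) = Rational(101959535, 3612)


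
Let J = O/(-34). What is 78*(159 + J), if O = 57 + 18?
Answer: 207909/17 ≈ 12230.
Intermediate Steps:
O = 75
J = -75/34 (J = 75/(-34) = 75*(-1/34) = -75/34 ≈ -2.2059)
78*(159 + J) = 78*(159 - 75/34) = 78*(5331/34) = 207909/17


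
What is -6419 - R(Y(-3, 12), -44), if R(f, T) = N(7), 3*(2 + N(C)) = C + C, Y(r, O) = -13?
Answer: -19265/3 ≈ -6421.7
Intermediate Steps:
N(C) = -2 + 2*C/3 (N(C) = -2 + (C + C)/3 = -2 + (2*C)/3 = -2 + 2*C/3)
R(f, T) = 8/3 (R(f, T) = -2 + (⅔)*7 = -2 + 14/3 = 8/3)
-6419 - R(Y(-3, 12), -44) = -6419 - 1*8/3 = -6419 - 8/3 = -19265/3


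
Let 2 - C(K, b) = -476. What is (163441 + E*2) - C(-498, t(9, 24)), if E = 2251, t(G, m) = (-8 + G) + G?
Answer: 167465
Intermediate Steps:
t(G, m) = -8 + 2*G
C(K, b) = 478 (C(K, b) = 2 - 1*(-476) = 2 + 476 = 478)
(163441 + E*2) - C(-498, t(9, 24)) = (163441 + 2251*2) - 1*478 = (163441 + 4502) - 478 = 167943 - 478 = 167465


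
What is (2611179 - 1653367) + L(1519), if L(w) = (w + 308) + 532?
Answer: 960171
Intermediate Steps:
L(w) = 840 + w (L(w) = (308 + w) + 532 = 840 + w)
(2611179 - 1653367) + L(1519) = (2611179 - 1653367) + (840 + 1519) = 957812 + 2359 = 960171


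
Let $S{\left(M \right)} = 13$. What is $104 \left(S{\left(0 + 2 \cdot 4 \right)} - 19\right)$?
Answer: $-624$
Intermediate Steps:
$104 \left(S{\left(0 + 2 \cdot 4 \right)} - 19\right) = 104 \left(13 - 19\right) = 104 \left(-6\right) = -624$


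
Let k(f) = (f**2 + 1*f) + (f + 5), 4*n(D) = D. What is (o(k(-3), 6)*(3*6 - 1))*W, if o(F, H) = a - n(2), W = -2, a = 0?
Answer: 17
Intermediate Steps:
n(D) = D/4
k(f) = 5 + f**2 + 2*f (k(f) = (f**2 + f) + (5 + f) = (f + f**2) + (5 + f) = 5 + f**2 + 2*f)
o(F, H) = -1/2 (o(F, H) = 0 - 2/4 = 0 - 1*1/2 = 0 - 1/2 = -1/2)
(o(k(-3), 6)*(3*6 - 1))*W = -(3*6 - 1)/2*(-2) = -(18 - 1)/2*(-2) = -1/2*17*(-2) = -17/2*(-2) = 17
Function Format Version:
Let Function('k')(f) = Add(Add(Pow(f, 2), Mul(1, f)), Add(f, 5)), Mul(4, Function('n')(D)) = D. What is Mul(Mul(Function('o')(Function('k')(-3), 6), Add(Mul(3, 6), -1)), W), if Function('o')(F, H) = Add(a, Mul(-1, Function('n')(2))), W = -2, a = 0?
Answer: 17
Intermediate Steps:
Function('n')(D) = Mul(Rational(1, 4), D)
Function('k')(f) = Add(5, Pow(f, 2), Mul(2, f)) (Function('k')(f) = Add(Add(Pow(f, 2), f), Add(5, f)) = Add(Add(f, Pow(f, 2)), Add(5, f)) = Add(5, Pow(f, 2), Mul(2, f)))
Function('o')(F, H) = Rational(-1, 2) (Function('o')(F, H) = Add(0, Mul(-1, Mul(Rational(1, 4), 2))) = Add(0, Mul(-1, Rational(1, 2))) = Add(0, Rational(-1, 2)) = Rational(-1, 2))
Mul(Mul(Function('o')(Function('k')(-3), 6), Add(Mul(3, 6), -1)), W) = Mul(Mul(Rational(-1, 2), Add(Mul(3, 6), -1)), -2) = Mul(Mul(Rational(-1, 2), Add(18, -1)), -2) = Mul(Mul(Rational(-1, 2), 17), -2) = Mul(Rational(-17, 2), -2) = 17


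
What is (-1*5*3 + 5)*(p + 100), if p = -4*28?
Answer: 120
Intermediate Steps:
p = -112
(-1*5*3 + 5)*(p + 100) = (-1*5*3 + 5)*(-112 + 100) = (-5*3 + 5)*(-12) = (-15 + 5)*(-12) = -10*(-12) = 120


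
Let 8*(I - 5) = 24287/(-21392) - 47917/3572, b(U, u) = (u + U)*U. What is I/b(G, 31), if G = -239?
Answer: 486173833/7597208958976 ≈ 6.3994e-5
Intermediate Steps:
b(U, u) = U*(U + u) (b(U, u) = (U + u)*U = U*(U + u))
I = 486173833/152824448 (I = 5 + (24287/(-21392) - 47917/3572)/8 = 5 + (24287*(-1/21392) - 47917*1/3572)/8 = 5 + (-24287/21392 - 47917/3572)/8 = 5 + (1/8)*(-277948407/19103056) = 5 - 277948407/152824448 = 486173833/152824448 ≈ 3.1813)
I/b(G, 31) = 486173833/(152824448*((-239*(-239 + 31)))) = 486173833/(152824448*((-239*(-208)))) = (486173833/152824448)/49712 = (486173833/152824448)*(1/49712) = 486173833/7597208958976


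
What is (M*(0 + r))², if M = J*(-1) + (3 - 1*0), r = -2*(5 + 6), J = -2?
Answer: 12100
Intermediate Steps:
r = -22 (r = -2*11 = -22)
M = 5 (M = -2*(-1) + (3 - 1*0) = 2 + (3 + 0) = 2 + 3 = 5)
(M*(0 + r))² = (5*(0 - 22))² = (5*(-22))² = (-110)² = 12100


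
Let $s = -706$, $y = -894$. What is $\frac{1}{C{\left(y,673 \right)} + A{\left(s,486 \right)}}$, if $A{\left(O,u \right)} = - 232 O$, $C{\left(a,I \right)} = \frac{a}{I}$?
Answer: $\frac{673}{110231122} \approx 6.1054 \cdot 10^{-6}$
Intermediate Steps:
$\frac{1}{C{\left(y,673 \right)} + A{\left(s,486 \right)}} = \frac{1}{- \frac{894}{673} - -163792} = \frac{1}{\left(-894\right) \frac{1}{673} + 163792} = \frac{1}{- \frac{894}{673} + 163792} = \frac{1}{\frac{110231122}{673}} = \frac{673}{110231122}$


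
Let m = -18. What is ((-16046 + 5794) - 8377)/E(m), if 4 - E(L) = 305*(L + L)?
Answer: -18629/10984 ≈ -1.6960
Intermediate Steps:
E(L) = 4 - 610*L (E(L) = 4 - 305*(L + L) = 4 - 305*2*L = 4 - 610*L)
((-16046 + 5794) - 8377)/E(m) = ((-16046 + 5794) - 8377)/(4 - 610*(-18)) = (-10252 - 8377)/(4 + 10980) = -18629/10984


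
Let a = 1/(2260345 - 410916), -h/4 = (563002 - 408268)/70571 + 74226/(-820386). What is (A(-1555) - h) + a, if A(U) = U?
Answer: -27599838795868570186/17845590573868029 ≈ -1546.6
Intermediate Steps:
h = -81135602852/9649243401 (h = -4*((563002 - 408268)/70571 + 74226/(-820386)) = -4*(154734*(1/70571) + 74226*(-1/820386)) = -4*(154734/70571 - 12371/136731) = -4*20283900713/9649243401 = -81135602852/9649243401 ≈ -8.4085)
a = 1/1849429 ≈ 5.4071e-7
(A(-1555) - h) + a = (-1555 - 1*(-81135602852/9649243401)) + 1/1849429 = (-1555 + 81135602852/9649243401) + 1/1849429 = -14923437885703/9649243401 + 1/1849429 = -27599838795868570186/17845590573868029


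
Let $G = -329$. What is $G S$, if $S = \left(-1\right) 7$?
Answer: $2303$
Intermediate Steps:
$S = -7$
$G S = \left(-329\right) \left(-7\right) = 2303$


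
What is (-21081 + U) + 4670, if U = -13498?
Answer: -29909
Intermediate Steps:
(-21081 + U) + 4670 = (-21081 - 13498) + 4670 = -34579 + 4670 = -29909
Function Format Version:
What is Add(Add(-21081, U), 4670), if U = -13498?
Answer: -29909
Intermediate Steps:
Add(Add(-21081, U), 4670) = Add(Add(-21081, -13498), 4670) = Add(-34579, 4670) = -29909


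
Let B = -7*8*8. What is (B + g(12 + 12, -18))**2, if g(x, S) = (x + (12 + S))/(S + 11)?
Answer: 9947716/49 ≈ 2.0301e+5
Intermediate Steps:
B = -448 (B = -56*8 = -448)
g(x, S) = (12 + S + x)/(11 + S)
(B + g(12 + 12, -18))**2 = (-448 + (12 - 18 + (12 + 12))/(11 - 18))**2 = (-448 + (12 - 18 + 24)/(-7))**2 = (-448 - 1/7*18)**2 = (-448 - 18/7)**2 = (-3154/7)**2 = 9947716/49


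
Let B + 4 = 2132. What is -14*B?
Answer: -29792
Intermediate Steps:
B = 2128 (B = -4 + 2132 = 2128)
-14*B = -14*2128 = -29792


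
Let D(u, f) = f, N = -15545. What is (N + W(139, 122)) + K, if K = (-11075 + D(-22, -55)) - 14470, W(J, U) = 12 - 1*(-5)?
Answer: -41128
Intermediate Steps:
W(J, U) = 17 (W(J, U) = 12 + 5 = 17)
K = -25600 (K = (-11075 - 55) - 14470 = -11130 - 14470 = -25600)
(N + W(139, 122)) + K = (-15545 + 17) - 25600 = -15528 - 25600 = -41128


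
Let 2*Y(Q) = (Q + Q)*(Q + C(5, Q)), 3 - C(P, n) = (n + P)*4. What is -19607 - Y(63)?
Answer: -6629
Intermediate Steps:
C(P, n) = 3 - 4*P - 4*n (C(P, n) = 3 - (n + P)*4 = 3 - (P + n)*4 = 3 - (4*P + 4*n) = 3 + (-4*P - 4*n) = 3 - 4*P - 4*n)
Y(Q) = Q*(-17 - 3*Q) (Y(Q) = ((Q + Q)*(Q + (3 - 4*5 - 4*Q)))/2 = ((2*Q)*(Q + (3 - 20 - 4*Q)))/2 = ((2*Q)*(Q + (-17 - 4*Q)))/2 = ((2*Q)*(-17 - 3*Q))/2 = (2*Q*(-17 - 3*Q))/2 = Q*(-17 - 3*Q))
-19607 - Y(63) = -19607 - (-1)*63*(17 + 3*63) = -19607 - (-1)*63*(17 + 189) = -19607 - (-1)*63*206 = -19607 - 1*(-12978) = -19607 + 12978 = -6629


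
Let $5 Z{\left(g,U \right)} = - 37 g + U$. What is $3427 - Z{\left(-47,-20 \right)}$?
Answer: $\frac{15416}{5} \approx 3083.2$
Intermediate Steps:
$Z{\left(g,U \right)} = - \frac{37 g}{5} + \frac{U}{5}$ ($Z{\left(g,U \right)} = \frac{- 37 g + U}{5} = \frac{U - 37 g}{5} = - \frac{37 g}{5} + \frac{U}{5}$)
$3427 - Z{\left(-47,-20 \right)} = 3427 - \left(\left(- \frac{37}{5}\right) \left(-47\right) + \frac{1}{5} \left(-20\right)\right) = 3427 - \left(\frac{1739}{5} - 4\right) = 3427 - \frac{1719}{5} = \frac{15416}{5}$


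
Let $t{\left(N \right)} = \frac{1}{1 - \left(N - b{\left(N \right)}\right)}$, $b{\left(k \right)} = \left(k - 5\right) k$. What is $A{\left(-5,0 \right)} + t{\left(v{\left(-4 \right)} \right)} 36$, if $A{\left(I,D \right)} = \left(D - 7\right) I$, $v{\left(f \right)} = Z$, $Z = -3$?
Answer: $\frac{254}{7} \approx 36.286$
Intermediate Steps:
$v{\left(f \right)} = -3$
$b{\left(k \right)} = k \left(-5 + k\right)$ ($b{\left(k \right)} = \left(-5 + k\right) k = k \left(-5 + k\right)$)
$A{\left(I,D \right)} = I \left(-7 + D\right)$ ($A{\left(I,D \right)} = \left(-7 + D\right) I = I \left(-7 + D\right)$)
$t{\left(N \right)} = \frac{1}{1 - N + N \left(-5 + N\right)}$ ($t{\left(N \right)} = \frac{1}{1 + \left(N \left(-5 + N\right) - N\right)} = \frac{1}{1 + \left(- N + N \left(-5 + N\right)\right)} = \frac{1}{1 - N + N \left(-5 + N\right)}$)
$A{\left(-5,0 \right)} + t{\left(v{\left(-4 \right)} \right)} 36 = - 5 \left(-7 + 0\right) + \frac{1}{1 - -3 - 3 \left(-5 - 3\right)} 36 = \left(-5\right) \left(-7\right) + \frac{1}{1 + 3 - -24} \cdot 36 = 35 + \frac{1}{1 + 3 + 24} \cdot 36 = 35 + \frac{1}{28} \cdot 36 = 35 + \frac{9}{7} = \frac{254}{7}$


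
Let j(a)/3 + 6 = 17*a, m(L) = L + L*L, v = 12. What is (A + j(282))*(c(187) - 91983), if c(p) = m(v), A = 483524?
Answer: -45719561376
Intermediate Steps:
m(L) = L + L²
j(a) = -18 + 51*a (j(a) = -18 + 3*(17*a) = -18 + 51*a)
c(p) = 156 (c(p) = 12*(1 + 12) = 12*13 = 156)
(A + j(282))*(c(187) - 91983) = (483524 + (-18 + 51*282))*(156 - 91983) = (483524 + (-18 + 14382))*(-91827) = (483524 + 14364)*(-91827) = 497888*(-91827) = -45719561376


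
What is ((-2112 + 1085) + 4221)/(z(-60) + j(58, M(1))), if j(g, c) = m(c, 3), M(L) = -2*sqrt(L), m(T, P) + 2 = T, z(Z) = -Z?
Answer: 1597/28 ≈ 57.036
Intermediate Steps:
m(T, P) = -2 + T
j(g, c) = -2 + c
((-2112 + 1085) + 4221)/(z(-60) + j(58, M(1))) = ((-2112 + 1085) + 4221)/(-1*(-60) + (-2 - 2*sqrt(1))) = (-1027 + 4221)/(60 + (-2 - 2*1)) = 3194/(60 + (-2 - 2)) = 3194/(60 - 4) = 3194/56 = 3194*(1/56) = 1597/28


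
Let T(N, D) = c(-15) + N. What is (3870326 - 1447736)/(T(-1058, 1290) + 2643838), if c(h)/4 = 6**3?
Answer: 1211295/1321822 ≈ 0.91638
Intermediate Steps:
c(h) = 864 (c(h) = 4*6**3 = 4*216 = 864)
T(N, D) = 864 + N
(3870326 - 1447736)/(T(-1058, 1290) + 2643838) = (3870326 - 1447736)/((864 - 1058) + 2643838) = 2422590/(-194 + 2643838) = 2422590/2643644 = 2422590*(1/2643644) = 1211295/1321822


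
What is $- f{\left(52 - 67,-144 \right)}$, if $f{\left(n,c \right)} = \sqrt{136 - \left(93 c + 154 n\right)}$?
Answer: $- \sqrt{15838} \approx -125.85$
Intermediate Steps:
$f{\left(n,c \right)} = \sqrt{136 - 154 n - 93 c}$
$- f{\left(52 - 67,-144 \right)} = - \sqrt{136 - 154 \left(52 - 67\right) - -13392} = - \sqrt{136 - 154 \left(52 - 67\right) + 13392} = - \sqrt{136 - -2310 + 13392} = - \sqrt{136 + 2310 + 13392} = - \sqrt{15838}$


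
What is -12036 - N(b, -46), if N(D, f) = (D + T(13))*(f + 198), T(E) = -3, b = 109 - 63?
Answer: -18572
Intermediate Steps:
b = 46
N(D, f) = (-3 + D)*(198 + f) (N(D, f) = (D - 3)*(f + 198) = (-3 + D)*(198 + f))
-12036 - N(b, -46) = -12036 - (-594 - 3*(-46) + 198*46 + 46*(-46)) = -12036 - (-594 + 138 + 9108 - 2116) = -12036 - 1*6536 = -12036 - 6536 = -18572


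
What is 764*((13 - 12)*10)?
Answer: 7640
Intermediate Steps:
764*((13 - 12)*10) = 764*(1*10) = 764*10 = 7640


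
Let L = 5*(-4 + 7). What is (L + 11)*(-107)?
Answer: -2782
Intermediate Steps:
L = 15 (L = 5*3 = 15)
(L + 11)*(-107) = (15 + 11)*(-107) = 26*(-107) = -2782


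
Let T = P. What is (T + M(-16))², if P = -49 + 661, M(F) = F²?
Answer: 753424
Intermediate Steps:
P = 612
T = 612
(T + M(-16))² = (612 + (-16)²)² = (612 + 256)² = 868² = 753424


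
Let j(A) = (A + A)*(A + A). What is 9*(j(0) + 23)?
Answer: 207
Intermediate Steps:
j(A) = 4*A² (j(A) = (2*A)*(2*A) = 4*A²)
9*(j(0) + 23) = 9*(4*0² + 23) = 9*(4*0 + 23) = 9*(0 + 23) = 9*23 = 207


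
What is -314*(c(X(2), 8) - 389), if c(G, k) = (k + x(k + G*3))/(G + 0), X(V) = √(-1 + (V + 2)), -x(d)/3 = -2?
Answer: 122146 - 4396*√3/3 ≈ 1.1961e+5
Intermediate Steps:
x(d) = 6 (x(d) = -3*(-2) = 6)
X(V) = √(1 + V) (X(V) = √(-1 + (2 + V)) = √(1 + V))
c(G, k) = (6 + k)/G (c(G, k) = (k + 6)/(G + 0) = (6 + k)/G)
-314*(c(X(2), 8) - 389) = -314*((6 + 8)/(√(1 + 2)) - 389) = -314*(14/√3 - 389) = -314*((√3/3)*14 - 389) = -314*(14*√3/3 - 389) = -314*(-389 + 14*√3/3) = 122146 - 4396*√3/3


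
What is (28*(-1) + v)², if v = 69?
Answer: 1681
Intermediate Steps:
(28*(-1) + v)² = (28*(-1) + 69)² = (-28 + 69)² = 41² = 1681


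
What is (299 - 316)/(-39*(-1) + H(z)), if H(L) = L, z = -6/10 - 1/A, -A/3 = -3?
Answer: -765/1723 ≈ -0.44399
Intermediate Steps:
A = 9 (A = -3*(-3) = 9)
z = -32/45 (z = -6/10 - 1/9 = -6*⅒ - 1*⅑ = -⅗ - ⅑ = -32/45 ≈ -0.71111)
(299 - 316)/(-39*(-1) + H(z)) = (299 - 316)/(-39*(-1) - 32/45) = -17/(39 - 32/45) = -17/1723/45 = -17*45/1723 = -765/1723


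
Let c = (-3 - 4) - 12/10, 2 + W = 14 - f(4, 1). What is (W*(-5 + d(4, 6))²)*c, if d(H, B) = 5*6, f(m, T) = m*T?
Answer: -41000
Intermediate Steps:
f(m, T) = T*m
d(H, B) = 30
W = 8 (W = -2 + (14 - 4) = -2 + 10 = 8)
c = -41/5 (c = -7 - 12*⅒ = -7 - 6/5 = -41/5 ≈ -8.2000)
(W*(-5 + d(4, 6))²)*c = (8*(-5 + 30)²)*(-41/5) = (8*25²)*(-41/5) = (8*625)*(-41/5) = 5000*(-41/5) = -41000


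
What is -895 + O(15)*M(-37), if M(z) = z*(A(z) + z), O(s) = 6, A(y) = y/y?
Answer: 7097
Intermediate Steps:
A(y) = 1
M(z) = z*(1 + z)
-895 + O(15)*M(-37) = -895 + 6*(-37*(1 - 37)) = -895 + 6*(-37*(-36)) = -895 + 6*1332 = -895 + 7992 = 7097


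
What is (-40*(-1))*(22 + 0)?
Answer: 880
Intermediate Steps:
(-40*(-1))*(22 + 0) = 40*22 = 880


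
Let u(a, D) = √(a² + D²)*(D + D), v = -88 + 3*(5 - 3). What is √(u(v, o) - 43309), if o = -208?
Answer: √(-43309 - 832*√12497) ≈ 369.21*I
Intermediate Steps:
v = -82 (v = -88 + 3*2 = -88 + 6 = -82)
u(a, D) = 2*D*√(D² + a²) (u(a, D) = √(D² + a²)*(2*D) = 2*D*√(D² + a²))
√(u(v, o) - 43309) = √(2*(-208)*√((-208)² + (-82)²) - 43309) = √(2*(-208)*√(43264 + 6724) - 43309) = √(2*(-208)*√49988 - 43309) = √(2*(-208)*(2*√12497) - 43309) = √(-832*√12497 - 43309) = √(-43309 - 832*√12497)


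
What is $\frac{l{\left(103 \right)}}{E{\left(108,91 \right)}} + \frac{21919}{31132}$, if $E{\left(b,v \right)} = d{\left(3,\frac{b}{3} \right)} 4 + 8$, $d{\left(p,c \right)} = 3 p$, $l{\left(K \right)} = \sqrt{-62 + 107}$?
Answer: $\frac{21919}{31132} + \frac{3 \sqrt{5}}{44} \approx 0.85653$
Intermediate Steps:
$l{\left(K \right)} = 3 \sqrt{5}$ ($l{\left(K \right)} = \sqrt{45} = 3 \sqrt{5}$)
$E{\left(b,v \right)} = 44$ ($E{\left(b,v \right)} = 3 \cdot 3 \cdot 4 + 8 = 9 \cdot 4 + 8 = 36 + 8 = 44$)
$\frac{l{\left(103 \right)}}{E{\left(108,91 \right)}} + \frac{21919}{31132} = \frac{3 \sqrt{5}}{44} + \frac{21919}{31132} = \frac{21919}{31132} + \frac{3 \sqrt{5}}{44}$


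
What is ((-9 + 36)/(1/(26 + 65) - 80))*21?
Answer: -51597/7279 ≈ -7.0885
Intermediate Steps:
((-9 + 36)/(1/(26 + 65) - 80))*21 = (27/(1/91 - 80))*21 = (27/(-7279/91))*21 = (27*(-91/7279))*21 = -2457/7279*21 = -51597/7279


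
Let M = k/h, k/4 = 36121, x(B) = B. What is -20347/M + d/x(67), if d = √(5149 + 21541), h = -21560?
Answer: 109670330/36121 + √26690/67 ≈ 3038.6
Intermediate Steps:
d = √26690 ≈ 163.37
k = 144484 (k = 4*36121 = 144484)
M = -36121/5390 (M = 144484/(-21560) = 144484*(-1/21560) = -36121/5390 ≈ -6.7015)
-20347/M + d/x(67) = -20347/(-36121/5390) + √26690/67 = -20347*(-5390/36121) + √26690*(1/67) = 109670330/36121 + √26690/67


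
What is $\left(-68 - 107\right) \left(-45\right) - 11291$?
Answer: $-3416$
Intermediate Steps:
$\left(-68 - 107\right) \left(-45\right) - 11291 = \left(-175\right) \left(-45\right) - 11291 = 7875 - 11291 = -3416$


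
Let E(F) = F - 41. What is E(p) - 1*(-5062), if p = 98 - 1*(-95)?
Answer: 5214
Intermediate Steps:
p = 193 (p = 98 + 95 = 193)
E(F) = -41 + F
E(p) - 1*(-5062) = (-41 + 193) - 1*(-5062) = 152 + 5062 = 5214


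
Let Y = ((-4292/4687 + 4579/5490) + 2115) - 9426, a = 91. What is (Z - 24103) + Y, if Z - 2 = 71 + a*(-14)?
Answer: -839239213757/25731630 ≈ -32615.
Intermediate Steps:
Z = -1201 (Z = 2 + (71 + 91*(-14)) = 2 + (71 - 1274) = 2 - 1203 = -1201)
Y = -188126048237/25731630 (Y = ((-4292*1/4687 + 4579*(1/5490)) + 2115) - 9426 = ((-4292/4687 + 4579/5490) + 2115) - 9426 = (-2101307/25731630 + 2115) - 9426 = 54420296143/25731630 - 9426 = -188126048237/25731630 ≈ -7311.1)
(Z - 24103) + Y = (-1201 - 24103) - 188126048237/25731630 = -25304 - 188126048237/25731630 = -839239213757/25731630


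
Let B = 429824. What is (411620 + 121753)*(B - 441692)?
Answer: -6330070764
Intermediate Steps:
(411620 + 121753)*(B - 441692) = (411620 + 121753)*(429824 - 441692) = 533373*(-11868) = -6330070764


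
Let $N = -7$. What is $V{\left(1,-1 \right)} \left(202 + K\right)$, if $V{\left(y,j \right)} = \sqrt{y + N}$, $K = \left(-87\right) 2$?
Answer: $28 i \sqrt{6} \approx 68.586 i$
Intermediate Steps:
$K = -174$
$V{\left(y,j \right)} = \sqrt{-7 + y}$ ($V{\left(y,j \right)} = \sqrt{y - 7} = \sqrt{-7 + y}$)
$V{\left(1,-1 \right)} \left(202 + K\right) = \sqrt{-7 + 1} \left(202 - 174\right) = \sqrt{-6} \cdot 28 = i \sqrt{6} \cdot 28 = 28 i \sqrt{6}$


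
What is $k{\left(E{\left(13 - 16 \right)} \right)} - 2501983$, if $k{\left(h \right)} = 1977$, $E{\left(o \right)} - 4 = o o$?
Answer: $-2500006$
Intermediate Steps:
$E{\left(o \right)} = 4 + o^{2}$ ($E{\left(o \right)} = 4 + o o = 4 + o^{2}$)
$k{\left(E{\left(13 - 16 \right)} \right)} - 2501983 = 1977 - 2501983 = -2500006$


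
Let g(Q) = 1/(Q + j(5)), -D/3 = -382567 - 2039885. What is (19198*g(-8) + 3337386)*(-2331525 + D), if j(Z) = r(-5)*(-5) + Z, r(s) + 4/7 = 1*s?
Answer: 16476585384575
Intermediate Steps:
r(s) = -4/7 + s (r(s) = -4/7 + 1*s = -4/7 + s)
j(Z) = 195/7 + Z (j(Z) = (-4/7 - 5)*(-5) + Z = -39/7*(-5) + Z = 195/7 + Z)
D = 7267356 (D = -3*(-382567 - 2039885) = -3*(-2422452) = 7267356)
g(Q) = 1/(230/7 + Q) (g(Q) = 1/(Q + (195/7 + 5)) = 1/(Q + 230/7) = 1/(230/7 + Q))
(19198*g(-8) + 3337386)*(-2331525 + D) = (19198*(7/(230 + 7*(-8))) + 3337386)*(-2331525 + 7267356) = (19198*(7/(230 - 56)) + 3337386)*4935831 = (19198*(7/174) + 3337386)*4935831 = (2317/3 + 3337386)*4935831 = (10014475/3)*4935831 = 16476585384575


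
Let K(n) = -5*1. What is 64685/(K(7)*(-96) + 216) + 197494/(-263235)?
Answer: 5629966717/61070520 ≈ 92.188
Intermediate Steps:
K(n) = -5
64685/(K(7)*(-96) + 216) + 197494/(-263235) = 64685/(-5*(-96) + 216) + 197494/(-263235) = 64685/(480 + 216) + 197494*(-1/263235) = 64685/696 - 197494/263235 = 5629966717/61070520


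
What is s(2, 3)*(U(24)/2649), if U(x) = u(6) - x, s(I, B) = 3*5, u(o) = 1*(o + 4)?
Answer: -70/883 ≈ -0.079275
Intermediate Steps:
u(o) = 4 + o (u(o) = 1*(4 + o) = 4 + o)
s(I, B) = 15
U(x) = 10 - x (U(x) = (4 + 6) - x = 10 - x)
s(2, 3)*(U(24)/2649) = 15*((10 - 1*24)/2649) = 15*((10 - 24)*(1/2649)) = 15*(-14*1/2649) = 15*(-14/2649) = -70/883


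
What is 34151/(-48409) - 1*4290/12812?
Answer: -322608611/310108054 ≈ -1.0403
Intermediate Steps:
34151/(-48409) - 1*4290/12812 = 34151*(-1/48409) - 4290*1/12812 = -34151/48409 - 2145/6406 = -322608611/310108054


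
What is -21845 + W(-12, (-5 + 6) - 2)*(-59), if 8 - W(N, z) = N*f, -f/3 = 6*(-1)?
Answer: -35061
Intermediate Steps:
f = 18 (f = -18*(-1) = -3*(-6) = 18)
W(N, z) = 8 - 18*N (W(N, z) = 8 - N*18 = 8 - 18*N)
-21845 + W(-12, (-5 + 6) - 2)*(-59) = -21845 + (8 - 18*(-12))*(-59) = -21845 + (8 + 216)*(-59) = -21845 + 224*(-59) = -21845 - 13216 = -35061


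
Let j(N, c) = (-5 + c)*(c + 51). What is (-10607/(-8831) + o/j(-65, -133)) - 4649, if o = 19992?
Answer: -38690450970/8327633 ≈ -4646.0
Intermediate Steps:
j(N, c) = (-5 + c)*(51 + c)
(-10607/(-8831) + o/j(-65, -133)) - 4649 = (-10607/(-8831) + 19992/(-255 + (-133)² + 46*(-133))) - 4649 = (-10607*(-1/8831) + 19992/(-255 + 17689 - 6118)) - 4649 = (10607/8831 + 19992/11316) - 4649 = (10607/8831 + 19992*(1/11316)) - 4649 = (10607/8831 + 1666/943) - 4649 = 24714847/8327633 - 4649 = -38690450970/8327633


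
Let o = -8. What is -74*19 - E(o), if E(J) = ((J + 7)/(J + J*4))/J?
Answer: -449919/320 ≈ -1406.0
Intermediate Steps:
E(J) = (7 + J)/(5*J**2) (E(J) = ((7 + J)/(J + 4*J))/J = ((7 + J)/((5*J)))/J = ((7 + J)*(1/(5*J)))/J = ((7 + J)/(5*J))/J = (7 + J)/(5*J**2))
-74*19 - E(o) = -74*19 - (7 - 8)/(5*(-8)**2) = -1406 - (-1)/(5*64) = -1406 - 1*(-1/320) = -1406 + 1/320 = -449919/320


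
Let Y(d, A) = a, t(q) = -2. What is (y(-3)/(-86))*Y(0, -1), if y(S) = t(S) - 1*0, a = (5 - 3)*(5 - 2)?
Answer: 6/43 ≈ 0.13953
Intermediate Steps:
a = 6 (a = 2*3 = 6)
y(S) = -2 (y(S) = -2 - 1*0 = -2 + 0 = -2)
Y(d, A) = 6
(y(-3)/(-86))*Y(0, -1) = -2/(-86)*6 = -2*(-1/86)*6 = (1/43)*6 = 6/43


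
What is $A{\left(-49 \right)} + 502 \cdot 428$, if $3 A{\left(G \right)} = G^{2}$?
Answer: $\frac{646969}{3} \approx 2.1566 \cdot 10^{5}$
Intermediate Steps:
$A{\left(G \right)} = \frac{G^{2}}{3}$
$A{\left(-49 \right)} + 502 \cdot 428 = \frac{\left(-49\right)^{2}}{3} + 502 \cdot 428 = \frac{1}{3} \cdot 2401 + 214856 = \frac{2401}{3} + 214856 = \frac{646969}{3}$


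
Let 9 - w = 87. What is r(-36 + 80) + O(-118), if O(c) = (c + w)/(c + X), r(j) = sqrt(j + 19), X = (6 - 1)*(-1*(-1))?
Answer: 196/113 + 3*sqrt(7) ≈ 9.6718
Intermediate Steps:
w = -78 (w = 9 - 1*87 = 9 - 87 = -78)
X = 5 (X = 5*1 = 5)
r(j) = sqrt(19 + j)
O(c) = (-78 + c)/(5 + c) (O(c) = (c - 78)/(c + 5) = (-78 + c)/(5 + c))
r(-36 + 80) + O(-118) = sqrt(19 + (-36 + 80)) + (-78 - 118)/(5 - 118) = sqrt(19 + 44) - 196/(-113) = sqrt(63) - 1/113*(-196) = 3*sqrt(7) + 196/113 = 196/113 + 3*sqrt(7)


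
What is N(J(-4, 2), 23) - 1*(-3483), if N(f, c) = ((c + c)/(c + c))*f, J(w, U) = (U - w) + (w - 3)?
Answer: 3482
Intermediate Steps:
J(w, U) = -3 + U (J(w, U) = (U - w) + (-3 + w) = -3 + U)
N(f, c) = f (N(f, c) = ((2*c)/((2*c)))*f = ((2*c)*(1/(2*c)))*f = 1*f = f)
N(J(-4, 2), 23) - 1*(-3483) = (-3 + 2) - 1*(-3483) = -1 + 3483 = 3482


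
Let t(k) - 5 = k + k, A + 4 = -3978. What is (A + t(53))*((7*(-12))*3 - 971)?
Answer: 4734233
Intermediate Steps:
A = -3982 (A = -4 - 3978 = -3982)
t(k) = 5 + 2*k (t(k) = 5 + (k + k) = 5 + 2*k)
(A + t(53))*((7*(-12))*3 - 971) = (-3982 + (5 + 2*53))*((7*(-12))*3 - 971) = (-3982 + (5 + 106))*(-84*3 - 971) = (-3982 + 111)*(-252 - 971) = -3871*(-1223) = 4734233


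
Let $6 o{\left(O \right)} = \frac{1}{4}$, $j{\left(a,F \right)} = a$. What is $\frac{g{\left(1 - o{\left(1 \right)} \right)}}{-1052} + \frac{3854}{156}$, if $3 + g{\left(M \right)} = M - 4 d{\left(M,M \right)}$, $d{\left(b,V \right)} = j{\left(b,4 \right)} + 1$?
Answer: $\frac{8111897}{328224} \approx 24.715$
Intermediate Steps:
$o{\left(O \right)} = \frac{1}{24}$ ($o{\left(O \right)} = \frac{1}{6 \cdot 4} = \frac{1}{6} \cdot \frac{1}{4} = \frac{1}{24}$)
$d{\left(b,V \right)} = 1 + b$ ($d{\left(b,V \right)} = b + 1 = 1 + b$)
$g{\left(M \right)} = -7 - 3 M$ ($g{\left(M \right)} = -3 + \left(M - 4 \left(1 + M\right)\right) = -3 - \left(4 + 3 M\right) = -7 - 3 M$)
$\frac{g{\left(1 - o{\left(1 \right)} \right)}}{-1052} + \frac{3854}{156} = \frac{-7 - 3 \left(1 - \frac{1}{24}\right)}{-1052} + \frac{3854}{156} = \left(-7 - 3 \left(1 - \frac{1}{24}\right)\right) \left(- \frac{1}{1052}\right) + 3854 \cdot \frac{1}{156} = \left(-7 - \frac{23}{8}\right) \left(- \frac{1}{1052}\right) + \frac{1927}{78} = \left(- \frac{79}{8}\right) \left(- \frac{1}{1052}\right) + \frac{1927}{78} = \frac{79}{8416} + \frac{1927}{78} = \frac{8111897}{328224}$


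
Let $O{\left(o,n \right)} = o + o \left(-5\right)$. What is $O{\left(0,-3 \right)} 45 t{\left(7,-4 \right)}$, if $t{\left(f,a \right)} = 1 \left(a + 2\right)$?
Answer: $0$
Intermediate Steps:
$t{\left(f,a \right)} = 2 + a$ ($t{\left(f,a \right)} = 1 \left(2 + a\right) = 2 + a$)
$O{\left(o,n \right)} = - 4 o$ ($O{\left(o,n \right)} = o - 5 o = - 4 o$)
$O{\left(0,-3 \right)} 45 t{\left(7,-4 \right)} = \left(-4\right) 0 \cdot 45 \left(2 - 4\right) = 0 \cdot 45 \left(-2\right) = 0 \left(-2\right) = 0$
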